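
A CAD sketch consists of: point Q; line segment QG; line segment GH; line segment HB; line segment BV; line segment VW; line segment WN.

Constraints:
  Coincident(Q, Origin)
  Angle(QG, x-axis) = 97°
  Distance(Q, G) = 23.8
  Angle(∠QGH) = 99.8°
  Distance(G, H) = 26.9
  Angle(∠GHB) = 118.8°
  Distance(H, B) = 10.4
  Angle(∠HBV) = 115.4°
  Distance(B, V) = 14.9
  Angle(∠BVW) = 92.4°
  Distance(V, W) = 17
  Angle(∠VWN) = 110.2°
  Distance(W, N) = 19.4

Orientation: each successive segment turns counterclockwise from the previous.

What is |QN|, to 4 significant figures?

35.16

Q is at the origin; QG runs at 97.0° with length 23.8, so G = (-2.900, 23.62). ∠QGH = 99.8° gives GH at 177.2° from the x-axis; with |GH| = 26.9, H = (-29.77, 24.94). ∠GHB = 118.8° gives HB at -121.6° from the x-axis; with |HB| = 10.4, B = (-35.22, 16.08). ∠HBV = 115.4° gives BV at -57.00° from the x-axis; with |BV| = 14.9, V = (-27.10, 3.583). ∠BVW = 92.4° gives VW at 30.60° from the x-axis; with |VW| = 17.0, W = (-12.47, 12.24). ∠VWN = 110.2° gives WN at 100.4° from the x-axis; with |WN| = 19.4, N = (-15.97, 31.32). Then |QN| = |N − Q| = 35.16.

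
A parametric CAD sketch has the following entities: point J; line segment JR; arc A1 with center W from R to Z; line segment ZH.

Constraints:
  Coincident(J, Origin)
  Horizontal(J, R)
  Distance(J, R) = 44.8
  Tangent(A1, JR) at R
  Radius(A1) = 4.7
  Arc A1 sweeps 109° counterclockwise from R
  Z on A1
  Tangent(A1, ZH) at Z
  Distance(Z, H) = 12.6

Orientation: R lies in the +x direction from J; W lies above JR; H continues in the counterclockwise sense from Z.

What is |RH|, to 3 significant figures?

18.1

J is at the origin; JR is horizontal with |JR| = 44.8 and R on the +x side, so R = (44.8, 0.00). The tangent condition forces WR to be normal to JR, so W = R + (0, 4.7) = (44.8, 4.70). On A1, R sits at bearing -90° from W; a 109° counterclockwise sweep puts Z at bearing 19°, so Z = W + 4.7·(cos 19°, sin 19°) = (49.2, 6.23). The tangent condition forces WZ to be normal to ZH, so ZH runs along (−sin 19°, cos 19°); with |ZH| = 12.6, H = (45.1, 18.1). Then |RH| = |H − R| = 18.1.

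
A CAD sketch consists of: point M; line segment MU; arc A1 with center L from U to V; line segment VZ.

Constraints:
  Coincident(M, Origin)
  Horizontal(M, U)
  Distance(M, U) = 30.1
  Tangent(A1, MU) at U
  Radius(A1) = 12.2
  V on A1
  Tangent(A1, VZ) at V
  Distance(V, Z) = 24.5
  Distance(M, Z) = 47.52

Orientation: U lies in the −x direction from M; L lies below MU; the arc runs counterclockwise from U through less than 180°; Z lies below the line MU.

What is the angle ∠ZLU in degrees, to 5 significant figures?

172.74°

M is at the origin; MU is horizontal with |MU| = 30.1 and U on the −x side, so U = (-30.100, 0.0000). Tangency of A1 to MU means the radius LU is perpendicular to MU, so L = U + (0, -12.2) = (-30.100, -12.200). Since LV ⟂ VZ (tangency), |LZ| = √(12.2² + 24.5²) = 27.370 regardless of where V sits on A1. So Z lies on both circle(M, 47.52) and circle(L, 27.370); the below-MU intersection is Z = (-26.641, -39.350). V is the foot of the tangent from Z: V = (-40.246, -18.975).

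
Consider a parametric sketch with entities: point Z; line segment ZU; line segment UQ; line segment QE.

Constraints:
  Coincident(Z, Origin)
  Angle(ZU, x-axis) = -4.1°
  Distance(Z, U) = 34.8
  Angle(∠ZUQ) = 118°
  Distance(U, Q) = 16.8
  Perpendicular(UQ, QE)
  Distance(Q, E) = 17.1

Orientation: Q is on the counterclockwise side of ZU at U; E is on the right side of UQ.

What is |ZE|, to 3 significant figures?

58.2

Z is at the origin; ZU runs at -4.1° with length 34.8, so U = 34.8·(cos -4.1°, sin -4.1°) = (34.7, -2.49). ∠ZUQ = 118.0°, so UQ runs at -4.1° + (180° − 118.0°) = 57.9° from the x-axis; with |UQ| = 16.8, Q = U + 16.8·(cos 57.9°, sin 57.9°) = (43.6, 11.7). UQ is perpendicular to QE; with |QE| = 17.1 on the right of UQ, E = Q + 17.1·(0.847, -0.531) = (58.1, 2.66). Then |ZE| = |E − Z| = 58.2.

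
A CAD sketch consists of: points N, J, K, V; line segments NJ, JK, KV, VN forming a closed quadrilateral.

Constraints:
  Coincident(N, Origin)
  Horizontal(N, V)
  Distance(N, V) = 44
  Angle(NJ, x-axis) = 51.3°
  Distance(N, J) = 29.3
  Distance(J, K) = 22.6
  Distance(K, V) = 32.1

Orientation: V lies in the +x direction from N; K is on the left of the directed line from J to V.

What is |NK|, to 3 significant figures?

50.4

Checks: |JK| = 22.60 ✓; |KV| = 32.10 ✓.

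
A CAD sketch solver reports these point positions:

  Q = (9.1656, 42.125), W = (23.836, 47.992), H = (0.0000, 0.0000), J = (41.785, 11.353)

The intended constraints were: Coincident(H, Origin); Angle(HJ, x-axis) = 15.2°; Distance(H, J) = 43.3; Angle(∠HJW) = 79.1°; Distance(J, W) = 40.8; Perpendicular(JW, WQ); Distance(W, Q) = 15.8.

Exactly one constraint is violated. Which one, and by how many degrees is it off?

Perpendicular(JW, WQ) — off by 4.30°.

H = (0.00, 0.00) ✓; HJ at 15.20° ✓; |HJ| = 43.30 ✓; ∠HJW = 79.10° ✓; |JW| = 40.80 ✓; ∠(JW, WQ) = 85.70° ✗; |WQ| = 15.80 ✓.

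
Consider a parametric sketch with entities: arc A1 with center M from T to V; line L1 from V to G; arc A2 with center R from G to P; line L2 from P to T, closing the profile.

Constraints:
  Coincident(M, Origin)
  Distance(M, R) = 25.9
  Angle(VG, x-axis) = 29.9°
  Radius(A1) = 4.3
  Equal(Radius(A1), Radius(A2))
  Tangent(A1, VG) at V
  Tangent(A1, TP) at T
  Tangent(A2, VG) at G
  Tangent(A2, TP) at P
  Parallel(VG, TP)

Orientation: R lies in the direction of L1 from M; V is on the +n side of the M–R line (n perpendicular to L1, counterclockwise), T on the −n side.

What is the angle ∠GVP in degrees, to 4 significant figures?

18.37°

The slot axis is L1's direction at 29.9°, so u = (cos 29.9°, sin 29.9°) = (0.8669, 0.4985) and n = (−sin 29.9°, cos 29.9°) = (-0.4985, 0.8669). M is at the origin and R lies 25.9 along u from M, so R = 25.9·u = (22.45, 12.91). Tangency of A1 to both parallel lines with radius 4.3 puts V and T at M ± 4.3·n: V = (-2.143, 3.728), T = (2.143, -3.728). Equal radii place G and P the same way about R: G = R + 4.3·n = (20.31, 16.64), P = R − 4.3·n = (24.60, 9.183). Then cos ∠GVP = VG·VP / (|VG||VP|), giving 18.37°.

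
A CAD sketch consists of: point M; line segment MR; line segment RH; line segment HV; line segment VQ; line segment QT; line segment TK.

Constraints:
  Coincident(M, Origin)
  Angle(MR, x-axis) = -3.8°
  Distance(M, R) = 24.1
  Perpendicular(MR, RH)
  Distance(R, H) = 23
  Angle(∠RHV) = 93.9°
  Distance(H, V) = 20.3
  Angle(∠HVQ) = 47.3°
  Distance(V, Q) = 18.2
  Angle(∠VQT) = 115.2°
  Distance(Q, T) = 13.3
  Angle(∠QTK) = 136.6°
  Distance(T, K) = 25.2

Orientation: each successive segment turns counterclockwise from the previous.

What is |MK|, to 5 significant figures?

54.252

∠VQT = 115.2° gives QT at 9.8000° from the x-axis; with |QT| = 13.3, T = (28.999, 11.427). ∠QTK = 136.6° gives TK at 53.200° from the x-axis; with |TK| = 25.2, K = (44.095, 31.606). Then |MK| = |K − M| = 54.252.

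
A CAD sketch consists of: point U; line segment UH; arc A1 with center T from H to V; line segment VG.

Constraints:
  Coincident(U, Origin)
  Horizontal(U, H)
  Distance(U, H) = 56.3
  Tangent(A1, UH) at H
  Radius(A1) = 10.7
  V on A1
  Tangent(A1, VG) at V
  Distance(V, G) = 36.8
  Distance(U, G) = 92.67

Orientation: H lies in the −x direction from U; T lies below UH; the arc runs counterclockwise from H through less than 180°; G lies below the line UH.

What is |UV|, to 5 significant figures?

65.360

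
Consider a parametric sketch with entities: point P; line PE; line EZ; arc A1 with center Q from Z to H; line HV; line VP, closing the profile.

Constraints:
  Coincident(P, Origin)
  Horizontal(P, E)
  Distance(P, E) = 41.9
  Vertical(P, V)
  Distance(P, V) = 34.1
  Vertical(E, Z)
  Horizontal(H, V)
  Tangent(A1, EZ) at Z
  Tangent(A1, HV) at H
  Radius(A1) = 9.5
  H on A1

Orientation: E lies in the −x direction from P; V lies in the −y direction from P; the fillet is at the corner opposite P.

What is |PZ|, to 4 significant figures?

48.59

P is at the origin; PE is horizontal with |PE| = 41.9 and E on the −x side, so E = (-41.90, 0.000). P and V share the same x with |PV| = 34.1 and V on the −y side, so V = (0.000, -34.10). The virtual corner opposite P is at (-41.90, -34.10). Tangency of A1 to EZ means the radius QZ is perpendicular to EZ and the tangent condition forces QH to be normal to HV, with radius 9.5, so the center Q sits 9.5 in from both sides at Q = (-32.40, -24.60). That places the tangent points at Z = (-41.90, -24.60) on EZ and H = (-32.40, -34.10) on HV. Then |PZ| = |Z − P| = 48.59.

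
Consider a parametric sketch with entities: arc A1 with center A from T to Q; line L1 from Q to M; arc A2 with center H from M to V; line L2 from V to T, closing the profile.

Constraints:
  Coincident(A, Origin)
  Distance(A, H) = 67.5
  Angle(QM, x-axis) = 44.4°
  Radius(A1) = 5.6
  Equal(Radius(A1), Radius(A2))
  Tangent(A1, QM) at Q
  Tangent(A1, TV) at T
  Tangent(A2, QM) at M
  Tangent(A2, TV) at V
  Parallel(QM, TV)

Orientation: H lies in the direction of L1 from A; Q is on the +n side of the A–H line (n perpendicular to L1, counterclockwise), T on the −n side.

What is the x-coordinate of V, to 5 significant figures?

52.145

The slot axis is L1's direction at 44.4°, so u = (cos 44.4°, sin 44.4°) = (0.71447, 0.69966) and n = (−sin 44.4°, cos 44.4°) = (-0.69966, 0.71447). A is at the origin and H lies 67.5 along u from A, so H = 67.5·u = (48.227, 47.227). Tangency of A1 to both parallel lines with radius 5.6 puts Q and T at A ± 5.6·n: Q = (-3.9181, 4.0010), T = (3.9181, -4.0010). Equal radii place M and V the same way about H: M = H + 5.6·n = (44.309, 51.228), V = H − 5.6·n = (52.145, 43.226). So V.x = 52.145.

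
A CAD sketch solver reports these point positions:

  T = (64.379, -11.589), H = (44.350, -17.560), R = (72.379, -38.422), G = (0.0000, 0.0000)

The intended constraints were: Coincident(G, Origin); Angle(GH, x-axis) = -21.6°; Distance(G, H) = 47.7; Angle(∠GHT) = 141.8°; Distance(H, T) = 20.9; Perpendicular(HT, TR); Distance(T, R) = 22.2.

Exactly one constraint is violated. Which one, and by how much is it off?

Distance(T, R) = 22.2 — off by 5.80.

G = (0.00, 0.00) ✓; GH at -21.60° ✓; |GH| = 47.70 ✓; ∠GHT = 141.8° ✓; |HT| = 20.90 ✓; ∠(HT, TR) = 90.00° ✓; |TR| = 28.00 ✗.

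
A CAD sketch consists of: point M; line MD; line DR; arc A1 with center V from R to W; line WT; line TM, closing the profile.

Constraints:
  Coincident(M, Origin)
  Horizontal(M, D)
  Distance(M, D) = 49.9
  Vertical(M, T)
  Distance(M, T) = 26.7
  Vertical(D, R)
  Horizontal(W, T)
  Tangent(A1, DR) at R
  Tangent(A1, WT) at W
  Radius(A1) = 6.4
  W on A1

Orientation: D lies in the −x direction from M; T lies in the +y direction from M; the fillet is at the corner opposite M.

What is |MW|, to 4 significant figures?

51.04

The virtual corner opposite M is at (-49.90, 26.70). Tangency of A1 to DR means the radius VR is perpendicular to DR and the tangent condition forces VW to be normal to WT, with radius 6.4, so the center V sits 6.4 in from both sides at V = (-43.50, 20.30). That places the tangent points at R = (-49.90, 20.30) on DR and W = (-43.50, 26.70) on WT. Then |MW| = |W − M| = 51.04.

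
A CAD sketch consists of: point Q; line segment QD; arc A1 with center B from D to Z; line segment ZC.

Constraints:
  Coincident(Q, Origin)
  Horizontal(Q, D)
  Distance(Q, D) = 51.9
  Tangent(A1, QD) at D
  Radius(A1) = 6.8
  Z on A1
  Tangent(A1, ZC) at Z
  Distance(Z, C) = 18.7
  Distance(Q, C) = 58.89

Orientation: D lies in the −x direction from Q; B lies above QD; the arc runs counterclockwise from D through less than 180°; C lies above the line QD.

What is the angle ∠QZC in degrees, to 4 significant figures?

123.2°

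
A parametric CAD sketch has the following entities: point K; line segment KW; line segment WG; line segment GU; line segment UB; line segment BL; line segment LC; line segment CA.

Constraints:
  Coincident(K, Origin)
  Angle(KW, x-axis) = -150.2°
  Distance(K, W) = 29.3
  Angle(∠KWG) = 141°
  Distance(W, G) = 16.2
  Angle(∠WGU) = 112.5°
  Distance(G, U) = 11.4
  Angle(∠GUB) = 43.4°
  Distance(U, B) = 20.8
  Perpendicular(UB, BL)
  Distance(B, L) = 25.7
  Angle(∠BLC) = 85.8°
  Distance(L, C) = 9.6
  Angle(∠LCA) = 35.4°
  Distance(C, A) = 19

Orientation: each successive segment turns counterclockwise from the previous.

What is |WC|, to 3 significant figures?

26.6

K is at the origin; KW runs at -150.2° with length 29.3, so W = (-25.4, -14.6). ∠KWG = 141.0° gives WG at -111° from the x-axis; with |WG| = 16.2, G = (-31.3, -29.7). ∠WGU = 112.5° gives GU at -43.7° from the x-axis; with |GU| = 11.4, U = (-23.0, -37.5). ∠GUB = 43.4° gives UB at 92.9° from the x-axis; with |UB| = 20.8, B = (-24.1, -16.8). UB ⟂ BL, so BL runs at -177°; with |BL| = 25.7, L = (-49.8, -18.1). ∠BLC = 85.8° gives LC at -82.9° from the x-axis; with |LC| = 9.6, C = (-48.6, -27.6). Then |WC| = |C − W| = 26.6.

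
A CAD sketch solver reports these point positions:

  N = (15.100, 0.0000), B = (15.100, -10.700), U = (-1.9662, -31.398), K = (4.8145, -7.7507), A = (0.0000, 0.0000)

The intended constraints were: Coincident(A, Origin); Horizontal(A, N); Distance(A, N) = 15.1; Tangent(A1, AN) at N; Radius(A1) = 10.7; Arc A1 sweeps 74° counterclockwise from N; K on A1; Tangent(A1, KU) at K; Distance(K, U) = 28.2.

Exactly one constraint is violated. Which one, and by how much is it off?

Distance(K, U) = 28.2 — off by 3.60.

A = (0.00, 0.00) ✓; A.y = 0.00, N.y = 0.00 ✓; |AN| = 15.10 ✓; ∠(BN, NA) = 90.00° ✓; |BN| = 10.70 ✓; bearing(B→K) − bearing(B→N) = 74.00° ✓; |BK| = 10.70 ✓; ∠(BK, KU) = 90.00° ✓; |KU| = 24.60 ✗.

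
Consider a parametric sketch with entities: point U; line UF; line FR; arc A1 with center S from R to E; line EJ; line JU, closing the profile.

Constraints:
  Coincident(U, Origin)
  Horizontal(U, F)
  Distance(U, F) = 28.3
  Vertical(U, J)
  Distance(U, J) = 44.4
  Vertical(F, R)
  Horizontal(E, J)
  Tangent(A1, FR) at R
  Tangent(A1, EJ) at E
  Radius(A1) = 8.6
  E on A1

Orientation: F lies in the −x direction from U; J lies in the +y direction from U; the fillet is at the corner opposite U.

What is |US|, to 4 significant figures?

40.86

U and J share the same x with |UJ| = 44.4 and J on the +y side, so J = (0.000, 44.40). The virtual corner opposite U is at (-28.30, 44.40). Tangency of A1 to FR means the radius SR is perpendicular to FR and since A1 is tangent to EJ there, SE ⟂ EJ, with radius 8.6, so the center S sits 8.6 in from both sides at S = (-19.70, 35.80). Then |US| = |S − U| = 40.86.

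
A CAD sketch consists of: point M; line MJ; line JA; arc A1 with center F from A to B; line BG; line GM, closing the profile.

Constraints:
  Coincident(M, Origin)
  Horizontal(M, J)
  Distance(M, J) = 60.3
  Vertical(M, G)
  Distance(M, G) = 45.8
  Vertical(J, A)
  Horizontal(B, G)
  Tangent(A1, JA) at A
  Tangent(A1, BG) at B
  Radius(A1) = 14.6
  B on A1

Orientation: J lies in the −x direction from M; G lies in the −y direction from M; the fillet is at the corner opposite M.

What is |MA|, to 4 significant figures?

67.89

M is at the origin; M and J share the same y with |MJ| = 60.3 and J on the −x side, so J = (-60.30, 0.000). M and G share the same x with |MG| = 45.8 and G on the −y side, so G = (0.000, -45.80). The virtual corner opposite M is at (-60.30, -45.80). Since A1 is tangent to JA there, FA ⟂ JA and A1 meets BG tangentially, so FB is at right angles to BG, with radius 14.6, so the center F sits 14.6 in from both sides at F = (-45.70, -31.20). That places the tangent points at A = (-60.30, -31.20) on JA and B = (-45.70, -45.80) on BG. Then |MA| = |A − M| = 67.89.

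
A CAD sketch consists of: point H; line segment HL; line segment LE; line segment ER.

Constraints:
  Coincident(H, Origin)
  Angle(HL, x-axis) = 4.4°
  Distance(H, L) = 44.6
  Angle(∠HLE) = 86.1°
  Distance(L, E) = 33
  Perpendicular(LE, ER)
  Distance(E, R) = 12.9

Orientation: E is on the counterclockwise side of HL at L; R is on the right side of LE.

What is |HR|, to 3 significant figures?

64.7

H is at the origin; HL runs at 4.4° with length 44.6, so L = 44.6·(cos 4.4°, sin 4.4°) = (44.5, 3.42). ∠HLE = 86.1°, so LE runs at 4.4° + (180° − 86.1°) = 98.3° from the x-axis; with |LE| = 33.0, E = L + 33.0·(cos 98.3°, sin 98.3°) = (39.7, 36.1). The perpendicularity gives ER at right angles to LE; with |ER| = 12.9 on the right of LE, R = E + 12.9·(0.990, 0.144) = (52.5, 37.9). Then |HR| = |R − H| = 64.7.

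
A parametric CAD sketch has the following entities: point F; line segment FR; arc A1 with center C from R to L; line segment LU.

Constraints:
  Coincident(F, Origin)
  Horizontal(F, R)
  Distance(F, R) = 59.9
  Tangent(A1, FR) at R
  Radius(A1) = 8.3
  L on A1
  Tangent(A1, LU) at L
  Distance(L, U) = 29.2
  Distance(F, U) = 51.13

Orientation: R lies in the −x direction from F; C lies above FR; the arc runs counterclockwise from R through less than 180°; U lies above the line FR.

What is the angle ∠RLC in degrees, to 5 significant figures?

57.182°

Checks: |CL| = 8.300 ✓; ∠(CL, LU) = 90.00° ✓; |LU| = 29.20 ✓; |FU| = 51.13 ✓.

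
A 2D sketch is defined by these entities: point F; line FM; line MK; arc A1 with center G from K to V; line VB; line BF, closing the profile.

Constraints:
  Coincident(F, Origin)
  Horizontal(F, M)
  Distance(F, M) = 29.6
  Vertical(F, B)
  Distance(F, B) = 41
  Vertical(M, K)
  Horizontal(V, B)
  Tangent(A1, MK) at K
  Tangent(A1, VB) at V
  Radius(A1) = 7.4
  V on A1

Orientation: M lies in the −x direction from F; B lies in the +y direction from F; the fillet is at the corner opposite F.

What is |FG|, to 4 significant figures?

40.27

F is at the origin; F and M share the same y with |FM| = 29.6 and M on the −x side, so M = (-29.60, 0.000). F and B share the same x with |FB| = 41.0 and B on the +y side, so B = (0.000, 41.00). The virtual corner opposite F is at (-29.60, 41.00). Since A1 is tangent to MK there, GK ⟂ MK and the tangent condition forces GV to be normal to VB, with radius 7.4, so the center G sits 7.4 in from both sides at G = (-22.20, 33.60). Then |FG| = |G − F| = 40.27.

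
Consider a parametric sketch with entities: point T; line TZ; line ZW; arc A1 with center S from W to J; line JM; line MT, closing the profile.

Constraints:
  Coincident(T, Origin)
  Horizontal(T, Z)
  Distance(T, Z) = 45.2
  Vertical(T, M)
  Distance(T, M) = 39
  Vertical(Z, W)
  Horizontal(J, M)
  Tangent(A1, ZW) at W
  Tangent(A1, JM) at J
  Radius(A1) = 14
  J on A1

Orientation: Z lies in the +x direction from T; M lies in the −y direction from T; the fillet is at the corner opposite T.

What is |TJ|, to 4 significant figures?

49.94

The virtual corner opposite T is at (45.20, -39.00). The tangent condition forces SW to be normal to ZW and A1 meets JM tangentially, so SJ is at right angles to JM, with radius 14.0, so the center S sits 14.0 in from both sides at S = (31.20, -25.00). That places the tangent points at W = (45.20, -25.00) on ZW and J = (31.20, -39.00) on JM. Then |TJ| = |J − T| = 49.94.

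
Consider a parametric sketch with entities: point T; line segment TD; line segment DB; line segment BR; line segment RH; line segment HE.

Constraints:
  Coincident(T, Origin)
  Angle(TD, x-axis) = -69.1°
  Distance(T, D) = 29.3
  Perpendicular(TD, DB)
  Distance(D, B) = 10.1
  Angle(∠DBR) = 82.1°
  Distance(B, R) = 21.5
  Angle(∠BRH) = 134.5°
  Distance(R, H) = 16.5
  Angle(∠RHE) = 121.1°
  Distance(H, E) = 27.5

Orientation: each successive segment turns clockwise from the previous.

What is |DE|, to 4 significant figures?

37.73

∠BRH = 134.5° gives RH at 57.50° from the x-axis; with |RH| = 16.5, H = (5.046, 3.890). ∠RHE = 121.1° gives HE at -1.400° from the x-axis; with |HE| = 27.5, E = (32.54, 3.218). Then |DE| = |E − D| = 37.73.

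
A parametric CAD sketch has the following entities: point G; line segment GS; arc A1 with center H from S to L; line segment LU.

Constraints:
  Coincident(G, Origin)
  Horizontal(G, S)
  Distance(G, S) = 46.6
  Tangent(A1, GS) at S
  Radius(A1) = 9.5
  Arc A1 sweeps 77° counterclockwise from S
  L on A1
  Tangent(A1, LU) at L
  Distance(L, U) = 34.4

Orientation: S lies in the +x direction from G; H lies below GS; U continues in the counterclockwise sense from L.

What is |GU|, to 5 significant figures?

50.475

G is at the origin; G and S share the same y with |GS| = 46.6 and S on the +x side, so S = (46.600, 0.0000). Since A1 is tangent to GS there, HS ⟂ GS, so H = S + (0, -9.5) = (46.600, -9.5000). On A1, S sits at bearing 90° from H; a 77° counterclockwise sweep puts L at bearing 167°, so L = H + 9.5·(cos 167°, sin 167°) = (37.343, -7.3630). Tangency of A1 to LU means the radius HL is perpendicular to LU, so LU runs along (−sin 167°, cos 167°); with |LU| = 34.4, U = (29.605, -40.881). Then |GU| = |U − G| = 50.475.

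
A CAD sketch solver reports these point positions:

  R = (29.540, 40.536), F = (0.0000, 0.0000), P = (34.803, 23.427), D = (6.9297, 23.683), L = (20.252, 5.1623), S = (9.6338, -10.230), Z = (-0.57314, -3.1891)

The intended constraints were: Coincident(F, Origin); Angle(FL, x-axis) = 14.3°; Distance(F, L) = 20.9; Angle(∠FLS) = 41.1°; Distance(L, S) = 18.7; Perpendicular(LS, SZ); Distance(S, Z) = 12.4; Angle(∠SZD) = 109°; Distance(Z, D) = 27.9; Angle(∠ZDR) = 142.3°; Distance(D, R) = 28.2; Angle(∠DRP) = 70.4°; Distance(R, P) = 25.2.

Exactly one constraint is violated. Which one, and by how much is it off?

Distance(R, P) = 25.2 — off by 7.30.

F = (0.00, 0.00) ✓; FL at 14.30° ✓; |FL| = 20.90 ✓; ∠FLS = 41.10° ✓; |LS| = 18.70 ✓; ∠(LS, SZ) = 90.00° ✓; |SZ| = 12.40 ✓; ∠SZD = 109.0° ✓; |ZD| = 27.90 ✓; ∠ZDR = 142.3° ✓; |DR| = 28.20 ✓; ∠DRP = 70.40° ✓; |RP| = 17.90 ✗.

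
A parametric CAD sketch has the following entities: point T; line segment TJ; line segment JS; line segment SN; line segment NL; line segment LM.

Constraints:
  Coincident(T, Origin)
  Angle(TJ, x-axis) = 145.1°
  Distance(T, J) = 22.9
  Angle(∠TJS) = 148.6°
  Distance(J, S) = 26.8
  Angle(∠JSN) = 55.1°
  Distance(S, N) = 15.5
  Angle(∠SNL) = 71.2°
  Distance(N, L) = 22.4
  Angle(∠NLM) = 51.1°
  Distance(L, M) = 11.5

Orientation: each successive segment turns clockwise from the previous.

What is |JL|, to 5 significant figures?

7.0947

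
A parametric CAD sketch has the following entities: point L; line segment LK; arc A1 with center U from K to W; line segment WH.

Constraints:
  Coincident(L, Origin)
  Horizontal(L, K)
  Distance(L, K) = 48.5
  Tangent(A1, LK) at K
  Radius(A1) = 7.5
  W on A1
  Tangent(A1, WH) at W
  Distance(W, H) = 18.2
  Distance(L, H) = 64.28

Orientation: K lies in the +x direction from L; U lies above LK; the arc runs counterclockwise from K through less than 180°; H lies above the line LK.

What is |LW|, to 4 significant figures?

56.13

L is at the origin; L and K share the same y with |LK| = 48.5 and K on the +x side, so K = (48.50, 0.000). Since A1 is tangent to LK there, UK ⟂ LK, so U = K + (0, 7.5) = (48.50, 7.500). Since UW ⟂ WH (tangency), |UH| = √(7.5² + 18.2²) = 19.68 regardless of where W sits on A1. So H lies on both circle(L, 64.28) and circle(U, 19.68); the above-LK intersection is H = (59.78, 23.63). W is the foot of the tangent from H: W = (55.82, 5.869).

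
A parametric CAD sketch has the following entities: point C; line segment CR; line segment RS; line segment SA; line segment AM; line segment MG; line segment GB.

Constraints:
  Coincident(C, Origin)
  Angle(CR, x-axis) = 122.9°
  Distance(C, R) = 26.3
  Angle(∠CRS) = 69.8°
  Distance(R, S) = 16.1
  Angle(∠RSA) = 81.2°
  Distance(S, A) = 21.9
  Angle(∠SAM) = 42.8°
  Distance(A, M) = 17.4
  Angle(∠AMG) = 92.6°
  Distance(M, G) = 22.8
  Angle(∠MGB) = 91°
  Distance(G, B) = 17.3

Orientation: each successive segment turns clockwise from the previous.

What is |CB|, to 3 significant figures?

28.7

C is at the origin; CR runs at 122.9° with length 26.3, so R = (-14.3, 22.1). ∠CRS = 69.8° gives RS at 12.7° from the x-axis; with |RS| = 16.1, S = (1.42, 25.6). ∠RSA = 81.2° gives SA at -86.1° from the x-axis; with |SA| = 21.9, A = (2.91, 3.77). ∠SAM = 42.8° gives AM at 137° from the x-axis; with |AM| = 17.4, M = (-9.75, 15.7). ∠AMG = 92.6° gives MG at 49.3° from the x-axis; with |MG| = 22.8, G = (5.11, 33.0). ∠MGB = 91.0° gives GB at -39.7° from the x-axis; with |GB| = 17.3, B = (18.4, 21.9). Then |CB| = |B − C| = 28.7.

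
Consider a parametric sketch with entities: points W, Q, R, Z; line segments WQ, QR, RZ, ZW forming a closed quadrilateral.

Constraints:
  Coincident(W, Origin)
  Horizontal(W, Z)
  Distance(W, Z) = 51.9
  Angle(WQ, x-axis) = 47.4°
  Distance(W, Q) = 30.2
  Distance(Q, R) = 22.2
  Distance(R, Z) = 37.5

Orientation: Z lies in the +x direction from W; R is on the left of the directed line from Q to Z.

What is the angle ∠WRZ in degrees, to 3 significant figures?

68.6°

Checks: |QR| = 22.20 ✓; |RZ| = 37.50 ✓.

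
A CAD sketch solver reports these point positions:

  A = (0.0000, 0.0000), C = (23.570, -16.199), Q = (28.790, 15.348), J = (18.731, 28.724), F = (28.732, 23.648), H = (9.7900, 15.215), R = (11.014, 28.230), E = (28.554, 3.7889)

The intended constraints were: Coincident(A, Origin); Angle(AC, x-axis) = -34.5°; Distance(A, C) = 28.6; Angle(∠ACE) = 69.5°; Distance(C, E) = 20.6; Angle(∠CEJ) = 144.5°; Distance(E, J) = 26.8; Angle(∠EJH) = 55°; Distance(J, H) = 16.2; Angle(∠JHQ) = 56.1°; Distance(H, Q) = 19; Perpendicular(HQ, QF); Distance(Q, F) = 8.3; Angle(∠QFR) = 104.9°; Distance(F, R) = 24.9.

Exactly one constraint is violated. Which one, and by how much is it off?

Distance(F, R) = 24.9 — off by 6.60.

A = (0.00, 0.00) ✓; AC at -34.50° ✓; |AC| = 28.60 ✓; ∠ACE = 69.50° ✓; |CE| = 20.60 ✓; ∠CEJ = 144.5° ✓; |EJ| = 26.80 ✓; ∠EJH = 55.00° ✓; |JH| = 16.20 ✓; ∠JHQ = 56.10° ✓; |HQ| = 19.00 ✓; ∠(HQ, QF) = 90.00° ✓; |QF| = 8.300 ✓; ∠QFR = 104.9° ✓; |FR| = 18.30 ✗.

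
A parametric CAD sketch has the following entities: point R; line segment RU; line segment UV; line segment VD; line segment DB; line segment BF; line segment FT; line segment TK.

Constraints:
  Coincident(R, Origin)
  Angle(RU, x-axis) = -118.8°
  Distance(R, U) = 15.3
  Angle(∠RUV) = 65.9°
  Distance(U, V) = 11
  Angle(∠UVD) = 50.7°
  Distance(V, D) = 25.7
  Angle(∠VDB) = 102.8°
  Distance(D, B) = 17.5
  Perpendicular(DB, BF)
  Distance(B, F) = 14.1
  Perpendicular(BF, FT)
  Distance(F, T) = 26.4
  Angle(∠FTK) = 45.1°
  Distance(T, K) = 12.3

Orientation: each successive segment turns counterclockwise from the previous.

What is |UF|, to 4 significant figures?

14.66

R is at the origin; RU runs at -118.8° with length 15.3, so U = (-7.371, -13.41). ∠RUV = 65.9° gives UV at -4.700° from the x-axis; with |UV| = 11.0, V = (3.592, -14.31). ∠UVD = 50.7° gives VD at 124.6° from the x-axis; with |VD| = 25.7, D = (-11.00, 6.846). ∠VDB = 102.8° gives DB at -158.2° from the x-axis; with |DB| = 17.5, B = (-27.25, 0.3469). DB ⟂ BF, so BF runs at -68.20°; with |BF| = 14.1, F = (-22.01, -12.74). Then |UF| = |F − U| = 14.66.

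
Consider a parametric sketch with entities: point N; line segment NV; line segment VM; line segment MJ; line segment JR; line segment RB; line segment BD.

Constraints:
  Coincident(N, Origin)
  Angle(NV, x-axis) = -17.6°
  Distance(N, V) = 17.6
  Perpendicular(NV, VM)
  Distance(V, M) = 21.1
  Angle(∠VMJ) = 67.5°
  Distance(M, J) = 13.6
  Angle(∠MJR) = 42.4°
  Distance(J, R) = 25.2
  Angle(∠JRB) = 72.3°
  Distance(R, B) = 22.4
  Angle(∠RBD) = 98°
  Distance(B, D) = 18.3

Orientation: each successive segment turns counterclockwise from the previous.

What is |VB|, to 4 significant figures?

32.03

N is at the origin; NV runs at -17.6° with length 17.6, so V = (16.78, -5.322). NV ⟂ VM, so VM runs at 72.40°; with |VM| = 21.1, M = (23.16, 14.79). ∠VMJ = 67.5° gives MJ at -175.1° from the x-axis; with |MJ| = 13.6, J = (9.606, 13.63). ∠MJR = 42.4° gives JR at -37.50° from the x-axis; with |JR| = 25.2, R = (29.60, -1.712). ∠JRB = 72.3° gives RB at 70.20° from the x-axis; with |RB| = 22.4, B = (37.19, 19.36). Then |VB| = |B − V| = 32.03.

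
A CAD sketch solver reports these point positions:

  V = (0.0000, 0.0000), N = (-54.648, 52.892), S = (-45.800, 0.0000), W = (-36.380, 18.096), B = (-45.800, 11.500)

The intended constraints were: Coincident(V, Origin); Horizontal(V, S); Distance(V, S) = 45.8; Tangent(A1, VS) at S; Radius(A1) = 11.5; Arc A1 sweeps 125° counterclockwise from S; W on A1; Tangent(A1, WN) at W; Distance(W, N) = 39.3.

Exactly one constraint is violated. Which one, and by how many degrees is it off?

Tangent(A1, WN) at W — off by 7.30°.

V = (0.00, 0.00) ✓; V.y = 0.00, S.y = 0.00 ✓; |VS| = 45.80 ✓; ∠(BS, SV) = 90.00° ✓; |BS| = 11.50 ✓; bearing(B→W) − bearing(B→S) = 125.0° ✓; |BW| = 11.50 ✓; ∠(BW, WN) = 97.30° ✗; |WN| = 39.30 ✓.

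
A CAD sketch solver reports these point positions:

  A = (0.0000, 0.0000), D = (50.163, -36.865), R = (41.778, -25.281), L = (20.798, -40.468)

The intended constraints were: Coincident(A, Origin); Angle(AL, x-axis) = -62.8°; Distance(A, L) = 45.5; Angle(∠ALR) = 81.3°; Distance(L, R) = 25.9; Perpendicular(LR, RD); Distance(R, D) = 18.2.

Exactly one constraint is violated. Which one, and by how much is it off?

Distance(R, D) = 18.2 — off by 3.90.

A = (0.00, 0.00) ✓; AL at -62.80° ✓; |AL| = 45.50 ✓; ∠ALR = 81.30° ✓; |LR| = 25.90 ✓; ∠(LR, RD) = 90.00° ✓; |RD| = 14.30 ✗.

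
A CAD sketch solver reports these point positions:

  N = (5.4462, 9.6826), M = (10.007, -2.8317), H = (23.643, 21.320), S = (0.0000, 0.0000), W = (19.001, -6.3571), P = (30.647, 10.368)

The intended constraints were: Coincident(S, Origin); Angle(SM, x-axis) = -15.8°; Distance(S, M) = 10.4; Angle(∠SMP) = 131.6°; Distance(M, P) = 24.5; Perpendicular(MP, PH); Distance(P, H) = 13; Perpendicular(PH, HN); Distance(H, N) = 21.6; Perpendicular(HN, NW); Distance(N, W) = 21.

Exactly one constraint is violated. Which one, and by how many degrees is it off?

Perpendicular(HN, NW) — off by 7.60°.

S = (0.00, 0.00) ✓; SM at -15.80° ✓; |SM| = 10.40 ✓; ∠SMP = 131.6° ✓; |MP| = 24.50 ✓; ∠(MP, PH) = 90.00° ✓; |PH| = 13.00 ✓; ∠(PH, HN) = 90.00° ✓; |HN| = 21.60 ✓; ∠(HN, NW) = 97.60° ✗; |NW| = 21.00 ✓.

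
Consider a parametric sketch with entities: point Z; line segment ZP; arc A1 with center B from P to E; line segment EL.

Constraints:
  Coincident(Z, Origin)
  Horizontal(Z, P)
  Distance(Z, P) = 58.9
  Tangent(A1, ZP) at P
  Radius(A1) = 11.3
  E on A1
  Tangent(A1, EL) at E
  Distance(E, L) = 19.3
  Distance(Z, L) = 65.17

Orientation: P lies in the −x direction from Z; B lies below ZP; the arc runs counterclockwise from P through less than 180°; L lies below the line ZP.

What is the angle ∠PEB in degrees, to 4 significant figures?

26.00°

Checks: |BE| = 11.30 ✓; ∠(BE, EL) = 90.00° ✓; |EL| = 19.30 ✓; |ZL| = 65.17 ✓.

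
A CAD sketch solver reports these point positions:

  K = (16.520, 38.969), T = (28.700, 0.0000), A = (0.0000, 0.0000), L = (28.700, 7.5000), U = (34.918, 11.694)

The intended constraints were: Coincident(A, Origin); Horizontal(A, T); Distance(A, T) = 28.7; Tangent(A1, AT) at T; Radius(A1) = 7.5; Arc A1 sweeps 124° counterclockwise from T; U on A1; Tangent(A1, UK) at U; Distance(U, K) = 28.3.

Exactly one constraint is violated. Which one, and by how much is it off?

Distance(U, K) = 28.3 — off by 4.60.

A = (0.00, 0.00) ✓; A.y = 0.00, T.y = 0.00 ✓; |AT| = 28.70 ✓; ∠(LT, TA) = 90.00° ✓; |LT| = 7.500 ✓; bearing(L→U) − bearing(L→T) = 124.0° ✓; |LU| = 7.500 ✓; ∠(LU, UK) = 90.00° ✓; |UK| = 32.90 ✗.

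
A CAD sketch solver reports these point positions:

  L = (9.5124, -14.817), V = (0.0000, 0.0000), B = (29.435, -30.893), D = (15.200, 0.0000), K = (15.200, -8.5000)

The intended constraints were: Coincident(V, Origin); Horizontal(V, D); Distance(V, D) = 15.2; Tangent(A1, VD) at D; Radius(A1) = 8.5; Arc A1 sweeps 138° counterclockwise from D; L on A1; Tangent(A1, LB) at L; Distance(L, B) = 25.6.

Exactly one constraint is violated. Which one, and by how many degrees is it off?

Tangent(A1, LB) at L — off by 3.10°.

V = (0.00, 0.00) ✓; V.y = 0.00, D.y = 0.00 ✓; |VD| = 15.20 ✓; ∠(KD, DV) = 90.00° ✓; |KD| = 8.500 ✓; bearing(K→L) − bearing(K→D) = 138.0° ✓; |KL| = 8.500 ✓; ∠(KL, LB) = 86.90° ✗; |LB| = 25.60 ✓.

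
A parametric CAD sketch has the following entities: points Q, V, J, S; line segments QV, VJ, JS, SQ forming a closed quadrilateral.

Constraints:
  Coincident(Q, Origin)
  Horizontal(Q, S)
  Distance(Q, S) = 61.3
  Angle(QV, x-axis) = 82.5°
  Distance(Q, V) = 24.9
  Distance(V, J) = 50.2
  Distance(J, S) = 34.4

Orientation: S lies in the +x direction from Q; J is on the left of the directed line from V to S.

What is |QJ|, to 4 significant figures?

62.35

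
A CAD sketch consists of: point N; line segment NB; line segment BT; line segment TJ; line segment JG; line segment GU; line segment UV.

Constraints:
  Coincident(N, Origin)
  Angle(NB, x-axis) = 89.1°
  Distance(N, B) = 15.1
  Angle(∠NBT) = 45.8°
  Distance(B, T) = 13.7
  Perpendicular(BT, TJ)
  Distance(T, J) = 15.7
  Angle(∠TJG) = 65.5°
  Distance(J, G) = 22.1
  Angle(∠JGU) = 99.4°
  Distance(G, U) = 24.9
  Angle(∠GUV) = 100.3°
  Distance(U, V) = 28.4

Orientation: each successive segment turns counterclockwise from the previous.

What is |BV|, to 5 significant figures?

32.158

N is at the origin; NB runs at 89.1° with length 15.1, so B = (0.23718, 15.098). ∠NBT = 45.8° gives BT at -136.70° from the x-axis; with |BT| = 13.7, T = (-9.7333, 5.7024). BT ⟂ TJ, so TJ runs at -46.700°; with |TJ| = 15.7, J = (1.0340, -5.7236). ∠TJG = 65.5° gives JG at 67.800° from the x-axis; with |JG| = 22.1, G = (9.3843, 14.738). ∠JGU = 99.4° gives GU at 148.40° from the x-axis; with |GU| = 24.9, U = (-11.824, 27.785). ∠GUV = 100.3° gives UV at -131.90° from the x-axis; with |UV| = 28.4, V = (-30.790, 6.6469). Then |BV| = |V − B| = 32.158.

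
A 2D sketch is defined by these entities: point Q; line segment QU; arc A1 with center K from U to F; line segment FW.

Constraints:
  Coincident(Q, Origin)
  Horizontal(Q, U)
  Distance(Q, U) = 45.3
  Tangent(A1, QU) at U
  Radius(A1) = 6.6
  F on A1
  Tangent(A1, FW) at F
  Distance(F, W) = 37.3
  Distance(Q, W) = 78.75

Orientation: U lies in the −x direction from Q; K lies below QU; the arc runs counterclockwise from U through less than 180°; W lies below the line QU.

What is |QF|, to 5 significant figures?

50.988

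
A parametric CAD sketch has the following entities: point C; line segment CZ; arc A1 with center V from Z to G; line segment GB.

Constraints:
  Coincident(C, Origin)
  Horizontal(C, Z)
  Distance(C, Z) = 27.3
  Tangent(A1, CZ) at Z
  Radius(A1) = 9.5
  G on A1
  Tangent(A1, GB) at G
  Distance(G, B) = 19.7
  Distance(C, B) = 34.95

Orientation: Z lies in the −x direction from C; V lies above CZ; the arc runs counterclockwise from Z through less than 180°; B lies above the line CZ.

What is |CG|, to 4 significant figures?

20.37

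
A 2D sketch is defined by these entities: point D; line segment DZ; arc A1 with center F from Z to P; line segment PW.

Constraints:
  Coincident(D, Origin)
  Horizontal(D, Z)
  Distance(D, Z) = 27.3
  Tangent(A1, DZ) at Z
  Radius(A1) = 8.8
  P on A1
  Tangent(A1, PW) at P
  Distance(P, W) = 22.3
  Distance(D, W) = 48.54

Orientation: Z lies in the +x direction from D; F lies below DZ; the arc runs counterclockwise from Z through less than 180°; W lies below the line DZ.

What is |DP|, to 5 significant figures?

26.318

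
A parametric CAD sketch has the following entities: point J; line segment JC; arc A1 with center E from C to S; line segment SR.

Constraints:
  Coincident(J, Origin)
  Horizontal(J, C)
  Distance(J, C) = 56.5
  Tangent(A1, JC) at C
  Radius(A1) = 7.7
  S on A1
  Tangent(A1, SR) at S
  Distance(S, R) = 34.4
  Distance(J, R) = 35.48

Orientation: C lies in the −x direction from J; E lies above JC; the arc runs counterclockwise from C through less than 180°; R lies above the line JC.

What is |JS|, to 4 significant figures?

51.46

J is at the origin; JC is horizontal with |JC| = 56.5 and C on the −x side, so C = (-56.50, 0.000). Since A1 is tangent to JC there, EC ⟂ JC, so E = C + (0, 7.7) = (-56.50, 7.700). Since ES ⟂ SR (tangency), |ER| = √(7.7² + 34.4²) = 35.25 regardless of where S sits on A1. So R lies on both circle(J, 35.48) and circle(E, 35.25); the above-JC intersection is R = (-25.57, 24.60). S is the foot of the tangent from R: S = (-51.42, 1.912).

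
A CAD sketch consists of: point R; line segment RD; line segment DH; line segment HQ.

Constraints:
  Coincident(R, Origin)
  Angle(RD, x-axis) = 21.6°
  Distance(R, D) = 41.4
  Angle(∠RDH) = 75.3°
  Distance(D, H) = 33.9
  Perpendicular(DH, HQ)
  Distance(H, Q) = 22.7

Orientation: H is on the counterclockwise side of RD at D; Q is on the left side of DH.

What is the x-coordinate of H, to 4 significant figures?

18.42

R is at the origin; RD runs at 21.6° with length 41.4, so D = 41.4·(cos 21.6°, sin 21.6°) = (38.49, 15.24). ∠RDH = 75.3°, so DH runs at 21.6° + (180° − 75.3°) = 126.3° from the x-axis; with |DH| = 33.9, H = D + 33.9·(cos 126.3°, sin 126.3°) = (18.42, 42.56). So H.x = 18.42.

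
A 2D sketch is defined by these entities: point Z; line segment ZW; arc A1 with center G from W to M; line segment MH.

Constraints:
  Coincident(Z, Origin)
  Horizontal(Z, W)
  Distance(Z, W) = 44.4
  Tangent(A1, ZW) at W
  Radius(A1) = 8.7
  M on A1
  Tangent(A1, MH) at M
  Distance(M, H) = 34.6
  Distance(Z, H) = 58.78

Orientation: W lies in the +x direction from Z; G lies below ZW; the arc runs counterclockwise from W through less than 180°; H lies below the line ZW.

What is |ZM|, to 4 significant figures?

36.99

Checks: Z.y = 0.00, W.y = 0.00 ✓; |GM| = 8.700 ✓; ∠(GM, MH) = 90.00° ✓; |MH| = 34.60 ✓; |ZH| = 58.78 ✓.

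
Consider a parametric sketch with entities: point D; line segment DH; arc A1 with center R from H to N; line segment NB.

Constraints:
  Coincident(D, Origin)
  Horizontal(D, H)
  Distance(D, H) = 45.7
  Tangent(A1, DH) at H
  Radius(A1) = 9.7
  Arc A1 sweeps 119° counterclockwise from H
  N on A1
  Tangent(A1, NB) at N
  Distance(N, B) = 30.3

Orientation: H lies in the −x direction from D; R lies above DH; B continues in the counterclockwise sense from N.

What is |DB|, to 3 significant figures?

66.1

On A1, H sits at bearing -90° from R; a 119° counterclockwise sweep puts N at bearing 29°, so N = R + 9.7·(cos 29°, sin 29°) = (-37.2, 14.4). A1 meets NB tangentially, so RN is at right angles to NB, so NB runs along (−sin 29°, cos 29°); with |NB| = 30.3, B = (-51.9, 40.9). Then |DB| = |B − D| = 66.1.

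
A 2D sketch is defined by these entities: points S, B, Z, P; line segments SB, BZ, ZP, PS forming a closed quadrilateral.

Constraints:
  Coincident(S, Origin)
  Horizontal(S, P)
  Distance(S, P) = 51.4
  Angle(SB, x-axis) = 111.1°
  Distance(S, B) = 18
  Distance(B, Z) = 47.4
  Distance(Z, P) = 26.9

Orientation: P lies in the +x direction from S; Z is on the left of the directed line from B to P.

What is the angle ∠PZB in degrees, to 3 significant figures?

105°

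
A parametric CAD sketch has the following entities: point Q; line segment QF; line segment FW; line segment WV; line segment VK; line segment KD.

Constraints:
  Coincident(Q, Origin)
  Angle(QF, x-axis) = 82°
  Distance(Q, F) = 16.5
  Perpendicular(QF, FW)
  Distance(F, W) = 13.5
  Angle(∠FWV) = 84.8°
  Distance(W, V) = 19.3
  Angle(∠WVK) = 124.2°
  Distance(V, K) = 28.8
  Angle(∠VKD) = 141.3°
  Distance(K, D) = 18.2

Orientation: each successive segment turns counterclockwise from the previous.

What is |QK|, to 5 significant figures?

21.422

Q is at the origin; QF runs at 82.0° with length 16.5, so F = (2.2964, 16.339). QF ⟂ FW, so FW runs at 172.00°; with |FW| = 13.5, W = (-11.072, 18.218). ∠FWV = 84.8° gives WV at -92.800° from the x-axis; with |WV| = 19.3, V = (-12.015, -1.0587). ∠WVK = 124.2° gives VK at -37.000° from the x-axis; with |VK| = 28.8, K = (10.986, -18.391). Then |QK| = |K − Q| = 21.422.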